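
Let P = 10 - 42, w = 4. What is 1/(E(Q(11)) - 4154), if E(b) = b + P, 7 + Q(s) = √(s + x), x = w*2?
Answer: -4193/17581230 - √19/17581230 ≈ -0.00023874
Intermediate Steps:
x = 8 (x = 4*2 = 8)
P = -32
Q(s) = -7 + √(8 + s) (Q(s) = -7 + √(s + 8) = -7 + √(8 + s))
E(b) = -32 + b (E(b) = b - 32 = -32 + b)
1/(E(Q(11)) - 4154) = 1/((-32 + (-7 + √(8 + 11))) - 4154) = 1/((-32 + (-7 + √19)) - 4154) = 1/((-39 + √19) - 4154) = 1/(-4193 + √19)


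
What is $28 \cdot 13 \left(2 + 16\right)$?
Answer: $6552$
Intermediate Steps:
$28 \cdot 13 \left(2 + 16\right) = 364 \cdot 18 = 6552$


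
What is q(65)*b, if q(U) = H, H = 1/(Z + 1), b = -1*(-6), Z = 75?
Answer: 3/38 ≈ 0.078947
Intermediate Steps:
b = 6
H = 1/76 (H = 1/(75 + 1) = 1/76 ≈ 0.013158)
q(U) = 1/76
q(65)*b = (1/76)*6 = 3/38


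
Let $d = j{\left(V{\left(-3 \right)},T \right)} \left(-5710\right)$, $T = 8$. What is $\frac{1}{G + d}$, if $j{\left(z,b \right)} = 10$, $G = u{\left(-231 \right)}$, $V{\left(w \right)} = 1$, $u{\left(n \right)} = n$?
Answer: $- \frac{1}{57331} \approx -1.7443 \cdot 10^{-5}$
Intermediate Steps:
$G = -231$
$d = -57100$ ($d = 10 \left(-5710\right) = -57100$)
$\frac{1}{G + d} = \frac{1}{-231 - 57100} = \frac{1}{-57331} = - \frac{1}{57331}$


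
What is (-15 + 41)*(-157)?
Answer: -4082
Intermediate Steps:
(-15 + 41)*(-157) = 26*(-157) = -4082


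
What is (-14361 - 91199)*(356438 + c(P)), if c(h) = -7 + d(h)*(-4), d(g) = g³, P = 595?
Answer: 88905067163640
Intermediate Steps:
c(h) = -7 - 4*h³ (c(h) = -7 + h³*(-4) = -7 - 4*h³)
(-14361 - 91199)*(356438 + c(P)) = (-14361 - 91199)*(356438 + (-7 - 4*595³)) = -105560*(356438 + (-7 - 4*210644875)) = -105560*(356438 + (-7 - 842579500)) = -105560*(356438 - 842579507) = -105560*(-842223069) = 88905067163640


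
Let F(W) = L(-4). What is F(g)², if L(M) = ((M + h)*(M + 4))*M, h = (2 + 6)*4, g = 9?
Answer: 0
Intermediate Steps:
h = 32 (h = 8*4 = 32)
L(M) = M*(4 + M)*(32 + M) (L(M) = ((M + 32)*(M + 4))*M = ((32 + M)*(4 + M))*M = ((4 + M)*(32 + M))*M = M*(4 + M)*(32 + M))
F(W) = 0 (F(W) = -4*(128 + (-4)² + 36*(-4)) = -4*(128 + 16 - 144) = -4*0 = 0)
F(g)² = 0² = 0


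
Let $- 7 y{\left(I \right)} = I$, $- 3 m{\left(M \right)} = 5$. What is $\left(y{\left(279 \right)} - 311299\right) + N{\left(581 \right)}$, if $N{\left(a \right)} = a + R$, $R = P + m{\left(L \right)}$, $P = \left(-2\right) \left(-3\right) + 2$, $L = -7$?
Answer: $- \frac{6525782}{21} \approx -3.1075 \cdot 10^{5}$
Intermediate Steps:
$m{\left(M \right)} = - \frac{5}{3}$ ($m{\left(M \right)} = \left(- \frac{1}{3}\right) 5 = - \frac{5}{3}$)
$y{\left(I \right)} = - \frac{I}{7}$
$P = 8$ ($P = 6 + 2 = 8$)
$R = \frac{19}{3}$ ($R = 8 - \frac{5}{3} = \frac{19}{3} \approx 6.3333$)
$N{\left(a \right)} = \frac{19}{3} + a$ ($N{\left(a \right)} = a + \frac{19}{3} = \frac{19}{3} + a$)
$\left(y{\left(279 \right)} - 311299\right) + N{\left(581 \right)} = \left(\left(- \frac{1}{7}\right) 279 - 311299\right) + \left(\frac{19}{3} + 581\right) = \left(- \frac{279}{7} - 311299\right) + \frac{1762}{3} = - \frac{2179372}{7} + \frac{1762}{3} = - \frac{6525782}{21}$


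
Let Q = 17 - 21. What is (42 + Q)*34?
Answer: 1292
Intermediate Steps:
Q = -4
(42 + Q)*34 = (42 - 4)*34 = 38*34 = 1292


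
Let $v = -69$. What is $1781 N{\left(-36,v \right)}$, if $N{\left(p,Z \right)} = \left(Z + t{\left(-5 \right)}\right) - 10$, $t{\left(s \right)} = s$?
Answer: $-149604$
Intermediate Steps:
$N{\left(p,Z \right)} = -15 + Z$ ($N{\left(p,Z \right)} = \left(Z - 5\right) - 10 = \left(-5 + Z\right) - 10 = -15 + Z$)
$1781 N{\left(-36,v \right)} = 1781 \left(-15 - 69\right) = 1781 \left(-84\right) = -149604$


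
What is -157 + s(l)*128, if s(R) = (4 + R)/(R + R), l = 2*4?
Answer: -61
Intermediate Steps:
l = 8
s(R) = (4 + R)/(2*R) (s(R) = (4 + R)/((2*R)) = (4 + R)*(1/(2*R)) = (4 + R)/(2*R))
-157 + s(l)*128 = -157 + ((½)*(4 + 8)/8)*128 = -157 + ((½)*(⅛)*12)*128 = -157 + (¾)*128 = -157 + 96 = -61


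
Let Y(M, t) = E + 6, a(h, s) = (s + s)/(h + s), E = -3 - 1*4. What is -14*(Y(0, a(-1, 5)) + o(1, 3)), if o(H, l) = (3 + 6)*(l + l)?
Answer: -742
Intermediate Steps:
E = -7 (E = -3 - 4 = -7)
a(h, s) = 2*s/(h + s) (a(h, s) = (2*s)/(h + s) = 2*s/(h + s))
o(H, l) = 18*l (o(H, l) = 9*(2*l) = 18*l)
Y(M, t) = -1 (Y(M, t) = -7 + 6 = -1)
-14*(Y(0, a(-1, 5)) + o(1, 3)) = -14*(-1 + 18*3) = -14*(-1 + 54) = -14*53 = -742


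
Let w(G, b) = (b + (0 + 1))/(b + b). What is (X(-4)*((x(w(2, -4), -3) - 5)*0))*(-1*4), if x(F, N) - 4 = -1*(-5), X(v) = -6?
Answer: 0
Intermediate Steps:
w(G, b) = (1 + b)/(2*b) (w(G, b) = (b + 1)/((2*b)) = (1 + b)*(1/(2*b)) = (1 + b)/(2*b))
x(F, N) = 9 (x(F, N) = 4 - 1*(-5) = 4 + 5 = 9)
(X(-4)*((x(w(2, -4), -3) - 5)*0))*(-1*4) = (-6*(9 - 5)*0)*(-1*4) = -24*0*(-4) = -6*0*(-4) = 0*(-4) = 0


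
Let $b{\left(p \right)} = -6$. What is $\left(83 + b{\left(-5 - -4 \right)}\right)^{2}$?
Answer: $5929$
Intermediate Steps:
$\left(83 + b{\left(-5 - -4 \right)}\right)^{2} = \left(83 - 6\right)^{2} = 77^{2} = 5929$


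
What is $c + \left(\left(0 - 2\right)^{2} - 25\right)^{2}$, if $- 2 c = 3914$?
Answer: $-1516$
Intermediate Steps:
$c = -1957$ ($c = \left(- \frac{1}{2}\right) 3914 = -1957$)
$c + \left(\left(0 - 2\right)^{2} - 25\right)^{2} = -1957 + \left(\left(0 - 2\right)^{2} - 25\right)^{2} = -1957 + \left(\left(-2\right)^{2} - 25\right)^{2} = -1957 + \left(4 - 25\right)^{2} = -1957 + \left(-21\right)^{2} = -1957 + 441 = -1516$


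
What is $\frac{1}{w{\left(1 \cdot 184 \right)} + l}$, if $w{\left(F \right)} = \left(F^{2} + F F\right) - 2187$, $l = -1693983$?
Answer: $- \frac{1}{1628458} \approx -6.1408 \cdot 10^{-7}$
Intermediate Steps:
$w{\left(F \right)} = -2187 + 2 F^{2}$ ($w{\left(F \right)} = \left(F^{2} + F^{2}\right) - 2187 = 2 F^{2} - 2187 = -2187 + 2 F^{2}$)
$\frac{1}{w{\left(1 \cdot 184 \right)} + l} = \frac{1}{\left(-2187 + 2 \left(1 \cdot 184\right)^{2}\right) - 1693983} = \frac{1}{\left(-2187 + 2 \cdot 184^{2}\right) - 1693983} = \frac{1}{\left(-2187 + 2 \cdot 33856\right) - 1693983} = \frac{1}{\left(-2187 + 67712\right) - 1693983} = \frac{1}{65525 - 1693983} = \frac{1}{-1628458} = - \frac{1}{1628458}$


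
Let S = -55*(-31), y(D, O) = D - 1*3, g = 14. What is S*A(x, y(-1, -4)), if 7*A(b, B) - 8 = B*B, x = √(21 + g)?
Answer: 40920/7 ≈ 5845.7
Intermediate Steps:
y(D, O) = -3 + D (y(D, O) = D - 3 = -3 + D)
x = √35 (x = √(21 + 14) = √35 ≈ 5.9161)
A(b, B) = 8/7 + B²/7 (A(b, B) = 8/7 + (B*B)/7 = 8/7 + B²/7)
S = 1705
S*A(x, y(-1, -4)) = 1705*(8/7 + (-3 - 1)²/7) = 1705*(8/7 + (⅐)*(-4)²) = 1705*(8/7 + (⅐)*16) = 1705*(8/7 + 16/7) = 1705*(24/7) = 40920/7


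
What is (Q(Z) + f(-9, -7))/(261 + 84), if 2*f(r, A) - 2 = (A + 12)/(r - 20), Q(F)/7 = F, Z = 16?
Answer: 2183/6670 ≈ 0.32729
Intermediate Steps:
Q(F) = 7*F
f(r, A) = 1 + (12 + A)/(2*(-20 + r)) (f(r, A) = 1 + ((A + 12)/(r - 20))/2 = 1 + ((12 + A)/(-20 + r))/2 = 1 + (12 + A)/(2*(-20 + r)))
(Q(Z) + f(-9, -7))/(261 + 84) = (7*16 + (-14 - 9 + (½)*(-7))/(-20 - 9))/(261 + 84) = (112 + (-14 - 9 - 7/2)/(-29))/345 = (112 - 1/29*(-53/2))*(1/345) = (112 + 53/58)*(1/345) = (6549/58)*(1/345) = 2183/6670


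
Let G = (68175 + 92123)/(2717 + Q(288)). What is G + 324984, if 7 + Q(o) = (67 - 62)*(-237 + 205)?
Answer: 414434749/1275 ≈ 3.2505e+5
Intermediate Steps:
Q(o) = -167 (Q(o) = -7 + (67 - 62)*(-237 + 205) = -7 + 5*(-32) = -7 - 160 = -167)
G = 80149/1275 (G = (68175 + 92123)/(2717 - 167) = 160298/2550 = 160298*(1/2550) = 80149/1275 ≈ 62.862)
G + 324984 = 80149/1275 + 324984 = 414434749/1275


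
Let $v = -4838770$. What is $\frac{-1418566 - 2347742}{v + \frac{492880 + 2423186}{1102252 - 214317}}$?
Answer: $\frac{836059173495}{1074127580971} \approx 0.77836$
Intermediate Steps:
$\frac{-1418566 - 2347742}{v + \frac{492880 + 2423186}{1102252 - 214317}} = \frac{-1418566 - 2347742}{-4838770 + \frac{492880 + 2423186}{1102252 - 214317}} = - \frac{3766308}{-4838770 + \frac{2916066}{887935}} = - \frac{3766308}{- \frac{4296510323884}{887935}} = \left(-3766308\right) \left(- \frac{887935}{4296510323884}\right) = \frac{836059173495}{1074127580971}$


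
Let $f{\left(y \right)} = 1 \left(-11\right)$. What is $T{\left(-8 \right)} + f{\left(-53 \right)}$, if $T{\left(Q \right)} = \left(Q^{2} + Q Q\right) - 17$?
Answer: $100$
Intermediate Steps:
$f{\left(y \right)} = -11$
$T{\left(Q \right)} = -17 + 2 Q^{2}$ ($T{\left(Q \right)} = \left(Q^{2} + Q^{2}\right) - 17 = 2 Q^{2} - 17 = -17 + 2 Q^{2}$)
$T{\left(-8 \right)} + f{\left(-53 \right)} = \left(-17 + 2 \left(-8\right)^{2}\right) - 11 = \left(-17 + 2 \cdot 64\right) - 11 = \left(-17 + 128\right) - 11 = 111 - 11 = 100$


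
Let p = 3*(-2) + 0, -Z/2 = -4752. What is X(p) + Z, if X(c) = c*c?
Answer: 9540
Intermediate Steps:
Z = 9504 (Z = -2*(-4752) = 9504)
p = -6 (p = -6 + 0 = -6)
X(c) = c**2
X(p) + Z = (-6)**2 + 9504 = 36 + 9504 = 9540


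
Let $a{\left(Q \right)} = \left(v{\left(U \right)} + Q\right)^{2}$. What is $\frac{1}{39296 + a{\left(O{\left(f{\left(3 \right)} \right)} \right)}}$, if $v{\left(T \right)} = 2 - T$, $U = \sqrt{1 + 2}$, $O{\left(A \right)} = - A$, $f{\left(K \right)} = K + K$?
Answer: $\frac{13105}{515223011} - \frac{8 \sqrt{3}}{1545669033} \approx 2.5427 \cdot 10^{-5}$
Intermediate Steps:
$f{\left(K \right)} = 2 K$
$U = \sqrt{3} \approx 1.732$
$a{\left(Q \right)} = \left(2 + Q - \sqrt{3}\right)^{2}$ ($a{\left(Q \right)} = \left(\left(2 - \sqrt{3}\right) + Q\right)^{2} = \left(2 + Q - \sqrt{3}\right)^{2}$)
$\frac{1}{39296 + a{\left(O{\left(f{\left(3 \right)} \right)} \right)}} = \frac{1}{39296 + \left(2 - 2 \cdot 3 - \sqrt{3}\right)^{2}} = \frac{1}{39296 + \left(2 - 6 - \sqrt{3}\right)^{2}} = \frac{1}{39296 + \left(-4 - \sqrt{3}\right)^{2}}$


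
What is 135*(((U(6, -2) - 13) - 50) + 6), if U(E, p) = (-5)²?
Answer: -4320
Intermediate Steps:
U(E, p) = 25
135*(((U(6, -2) - 13) - 50) + 6) = 135*(((25 - 13) - 50) + 6) = 135*((12 - 50) + 6) = 135*(-38 + 6) = 135*(-32) = -4320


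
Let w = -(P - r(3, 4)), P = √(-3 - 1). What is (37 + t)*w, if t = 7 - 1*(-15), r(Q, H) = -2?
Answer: -118 - 118*I ≈ -118.0 - 118.0*I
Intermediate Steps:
P = 2*I (P = √(-4) = 2*I ≈ 2.0*I)
t = 22 (t = 7 + 15 = 22)
w = -2 - 2*I (w = -(2*I - 1*(-2)) = -(2*I + 2) = -(2 + 2*I) = -2 - 2*I ≈ -2.0 - 2.0*I)
(37 + t)*w = (37 + 22)*(-2 - 2*I) = 59*(-2 - 2*I) = -118 - 118*I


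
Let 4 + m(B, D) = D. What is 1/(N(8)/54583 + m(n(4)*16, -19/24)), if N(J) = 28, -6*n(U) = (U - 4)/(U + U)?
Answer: -1309992/6276373 ≈ -0.20872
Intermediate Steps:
n(U) = -(-4 + U)/(12*U) (n(U) = -(U - 4)/(6*(U + U)) = -(-4 + U)/(6*(2*U)) = -(-4 + U)*1/(2*U)/6 = -(-4 + U)/(12*U))
m(B, D) = -4 + D
1/(N(8)/54583 + m(n(4)*16, -19/24)) = 1/(28/54583 + (-4 - 19/24)) = 1/(28/54583 - 115/24) = 1/(-6276373/1309992) = -1309992/6276373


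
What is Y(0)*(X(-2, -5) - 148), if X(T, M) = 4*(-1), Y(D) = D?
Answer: 0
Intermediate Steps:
X(T, M) = -4
Y(0)*(X(-2, -5) - 148) = 0*(-4 - 148) = 0*(-152) = 0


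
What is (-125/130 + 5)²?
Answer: 11025/676 ≈ 16.309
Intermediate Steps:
(-125/130 + 5)² = (-125*1/130 + 5)² = (-25/26 + 5)² = (105/26)² = 11025/676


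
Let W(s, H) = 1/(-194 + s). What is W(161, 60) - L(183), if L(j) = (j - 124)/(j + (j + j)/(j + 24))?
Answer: -13372/38247 ≈ -0.34962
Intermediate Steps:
L(j) = (-124 + j)/(j + 2*j/(24 + j)) (L(j) = (-124 + j)/(j + (2*j)/(24 + j)) = (-124 + j)/(j + 2*j/(24 + j)))
W(161, 60) - L(183) = 1/(-194 + 161) - (-2976 + 183**2 - 100*183)/(183*(26 + 183)) = 1/(-33) - (-2976 + 33489 - 18300)/(183*209) = -1/33 - 12213/(183*209) = -1/33 - 1*4071/12749 = -1/33 - 4071/12749 = -13372/38247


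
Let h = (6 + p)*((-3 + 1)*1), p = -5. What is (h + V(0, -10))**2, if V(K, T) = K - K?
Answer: 4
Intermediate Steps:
V(K, T) = 0
h = -2 (h = (6 - 5)*((-3 + 1)*1) = 1*(-2*1) = 1*(-2) = -2)
(h + V(0, -10))**2 = (-2 + 0)**2 = (-2)**2 = 4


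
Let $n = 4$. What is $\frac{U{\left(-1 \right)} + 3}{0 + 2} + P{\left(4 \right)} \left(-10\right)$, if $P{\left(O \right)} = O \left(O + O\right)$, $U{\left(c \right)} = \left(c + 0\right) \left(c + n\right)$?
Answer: $-320$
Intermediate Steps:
$U{\left(c \right)} = c \left(4 + c\right)$ ($U{\left(c \right)} = \left(c + 0\right) \left(c + 4\right) = c \left(4 + c\right)$)
$P{\left(O \right)} = 2 O^{2}$ ($P{\left(O \right)} = O 2 O = 2 O^{2}$)
$\frac{U{\left(-1 \right)} + 3}{0 + 2} + P{\left(4 \right)} \left(-10\right) = \frac{- (4 - 1) + 3}{0 + 2} + 2 \cdot 4^{2} \left(-10\right) = \frac{\left(-1\right) 3 + 3}{2} + 2 \cdot 16 \left(-10\right) = \left(-3 + 3\right) \frac{1}{2} + 32 \left(-10\right) = 0 \cdot \frac{1}{2} - 320 = 0 - 320 = -320$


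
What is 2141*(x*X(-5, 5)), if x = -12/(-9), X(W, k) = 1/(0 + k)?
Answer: 8564/15 ≈ 570.93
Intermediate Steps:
X(W, k) = 1/k
x = 4/3 (x = -12*(-⅑) = 4/3 ≈ 1.3333)
2141*(x*X(-5, 5)) = 2141*((4/3)/5) = 2141*((4/3)*(⅕)) = 2141*(4/15) = 8564/15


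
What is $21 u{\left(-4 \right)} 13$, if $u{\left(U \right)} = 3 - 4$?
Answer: $-273$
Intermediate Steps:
$u{\left(U \right)} = -1$
$21 u{\left(-4 \right)} 13 = 21 \left(-1\right) 13 = \left(-21\right) 13 = -273$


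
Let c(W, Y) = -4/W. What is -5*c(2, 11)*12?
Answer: 120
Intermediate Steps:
-5*c(2, 11)*12 = -(-20)/2*12 = -5*(-2)*12 = 10*12 = 120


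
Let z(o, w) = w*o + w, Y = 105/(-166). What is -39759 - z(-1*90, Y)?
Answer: -6609339/166 ≈ -39815.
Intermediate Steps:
Y = -105/166 (Y = 105*(-1/166) = -105/166 ≈ -0.63253)
z(o, w) = w + o*w (z(o, w) = o*w + w = w + o*w)
-39759 - z(-1*90, Y) = -39759 - (-105)*(1 - 1*90)/166 = -39759 - (-105)*(1 - 90)/166 = -39759 - (-105)*(-89)/166 = -39759 - 1*9345/166 = -39759 - 9345/166 = -6609339/166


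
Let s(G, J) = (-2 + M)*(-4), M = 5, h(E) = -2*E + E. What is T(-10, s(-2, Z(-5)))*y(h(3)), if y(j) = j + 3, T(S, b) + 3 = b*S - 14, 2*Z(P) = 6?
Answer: 0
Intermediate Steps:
h(E) = -E
Z(P) = 3 (Z(P) = (½)*6 = 3)
s(G, J) = -12 (s(G, J) = (-2 + 5)*(-4) = 3*(-4) = -12)
T(S, b) = -17 + S*b (T(S, b) = -3 + (b*S - 14) = -3 + (S*b - 14) = -3 + (-14 + S*b) = -17 + S*b)
y(j) = 3 + j
T(-10, s(-2, Z(-5)))*y(h(3)) = (-17 - 10*(-12))*(3 - 1*3) = (-17 + 120)*(3 - 3) = 103*0 = 0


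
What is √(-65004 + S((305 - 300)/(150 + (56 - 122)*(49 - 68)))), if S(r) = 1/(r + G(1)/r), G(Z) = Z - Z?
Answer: 4*I*√101130/5 ≈ 254.41*I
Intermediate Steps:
G(Z) = 0
S(r) = 1/r (S(r) = 1/(r + 0/r) = 1/(r + 0) = 1/r)
√(-65004 + S((305 - 300)/(150 + (56 - 122)*(49 - 68)))) = √(-65004 + 1/((305 - 300)/(150 + (56 - 122)*(49 - 68)))) = √(-65004 + 1/(5/(150 - 66*(-19)))) = √(-65004 + 1/(5/(150 + 1254))) = √(-65004 + 1/(5/1404)) = √(-65004 + 1404/5) = √(-323616/5) = 4*I*√101130/5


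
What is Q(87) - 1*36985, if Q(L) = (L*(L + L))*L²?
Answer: 114542537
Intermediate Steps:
Q(L) = 2*L⁴ (Q(L) = (L*(2*L))*L² = (2*L²)*L² = 2*L⁴)
Q(87) - 1*36985 = 2*87⁴ - 1*36985 = 2*57289761 - 36985 = 114579522 - 36985 = 114542537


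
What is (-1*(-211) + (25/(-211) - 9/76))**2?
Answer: 11423027761209/257153296 ≈ 44421.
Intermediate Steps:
(-1*(-211) + (25/(-211) - 9/76))**2 = (211 + (25*(-1/211) - 9*1/76))**2 = (211 + (-25/211 - 9/76))**2 = (211 - 3799/16036)**2 = (3379797/16036)**2 = 11423027761209/257153296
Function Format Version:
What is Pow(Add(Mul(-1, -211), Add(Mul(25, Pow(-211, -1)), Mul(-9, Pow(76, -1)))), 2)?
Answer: Rational(11423027761209, 257153296) ≈ 44421.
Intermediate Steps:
Pow(Add(Mul(-1, -211), Add(Mul(25, Pow(-211, -1)), Mul(-9, Pow(76, -1)))), 2) = Pow(Add(211, Add(Mul(25, Rational(-1, 211)), Mul(-9, Rational(1, 76)))), 2) = Pow(Add(211, Add(Rational(-25, 211), Rational(-9, 76))), 2) = Pow(Add(211, Rational(-3799, 16036)), 2) = Pow(Rational(3379797, 16036), 2) = Rational(11423027761209, 257153296)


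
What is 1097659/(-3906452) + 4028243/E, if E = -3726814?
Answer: -9913454426131/7279310001964 ≈ -1.3619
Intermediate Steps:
1097659/(-3906452) + 4028243/E = 1097659/(-3906452) + 4028243/(-3726814) = 1097659*(-1/3906452) + 4028243*(-1/3726814) = -1097659/3906452 - 4028243/3726814 = -9913454426131/7279310001964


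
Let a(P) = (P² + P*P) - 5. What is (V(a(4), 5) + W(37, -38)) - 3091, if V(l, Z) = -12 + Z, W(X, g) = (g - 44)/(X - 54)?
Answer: -52584/17 ≈ -3093.2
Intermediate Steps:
a(P) = -5 + 2*P² (a(P) = (P² + P²) - 5 = 2*P² - 5 = -5 + 2*P²)
W(X, g) = (-44 + g)/(-54 + X)
(V(a(4), 5) + W(37, -38)) - 3091 = ((-12 + 5) + (-44 - 38)/(-54 + 37)) - 3091 = (-7 - 82/(-17)) - 3091 = (-7 - 1/17*(-82)) - 3091 = (-7 + 82/17) - 3091 = -37/17 - 3091 = -52584/17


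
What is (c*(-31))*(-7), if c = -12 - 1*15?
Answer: -5859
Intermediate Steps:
c = -27 (c = -12 - 15 = -27)
(c*(-31))*(-7) = -27*(-31)*(-7) = 837*(-7) = -5859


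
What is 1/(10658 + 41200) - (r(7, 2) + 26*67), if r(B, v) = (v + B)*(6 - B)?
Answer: -89869913/51858 ≈ -1733.0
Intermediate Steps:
r(B, v) = (6 - B)*(B + v) (r(B, v) = (B + v)*(6 - B) = (6 - B)*(B + v))
1/(10658 + 41200) - (r(7, 2) + 26*67) = 1/(10658 + 41200) - ((-1*7**2 + 6*7 + 6*2 - 1*7*2) + 26*67) = 1/51858 - ((-1*49 + 42 + 12 - 14) + 1742) = 1/51858 - ((-49 + 42 + 12 - 14) + 1742) = 1/51858 - (-9 + 1742) = 1/51858 - 1*1733 = 1/51858 - 1733 = -89869913/51858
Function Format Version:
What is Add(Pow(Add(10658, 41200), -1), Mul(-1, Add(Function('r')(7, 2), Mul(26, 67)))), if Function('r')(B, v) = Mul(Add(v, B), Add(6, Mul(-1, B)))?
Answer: Rational(-89869913, 51858) ≈ -1733.0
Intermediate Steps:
Function('r')(B, v) = Mul(Add(6, Mul(-1, B)), Add(B, v)) (Function('r')(B, v) = Mul(Add(B, v), Add(6, Mul(-1, B))) = Mul(Add(6, Mul(-1, B)), Add(B, v)))
Add(Pow(Add(10658, 41200), -1), Mul(-1, Add(Function('r')(7, 2), Mul(26, 67)))) = Add(Pow(Add(10658, 41200), -1), Mul(-1, Add(Add(Mul(-1, Pow(7, 2)), Mul(6, 7), Mul(6, 2), Mul(-1, 7, 2)), Mul(26, 67)))) = Add(Pow(51858, -1), Mul(-1, Add(Add(Mul(-1, 49), 42, 12, -14), 1742))) = Add(Rational(1, 51858), Mul(-1, Add(Add(-49, 42, 12, -14), 1742))) = Add(Rational(1, 51858), Mul(-1, Add(-9, 1742))) = Add(Rational(1, 51858), Mul(-1, 1733)) = Add(Rational(1, 51858), -1733) = Rational(-89869913, 51858)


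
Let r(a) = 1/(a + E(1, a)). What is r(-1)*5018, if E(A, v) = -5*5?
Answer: -193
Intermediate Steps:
E(A, v) = -25
r(a) = 1/(-25 + a) (r(a) = 1/(a - 25) = 1/(-25 + a))
r(-1)*5018 = 5018/(-25 - 1) = 5018/(-26) = -1/26*5018 = -193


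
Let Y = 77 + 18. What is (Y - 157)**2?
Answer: 3844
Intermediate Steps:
Y = 95
(Y - 157)**2 = (95 - 157)**2 = (-62)**2 = 3844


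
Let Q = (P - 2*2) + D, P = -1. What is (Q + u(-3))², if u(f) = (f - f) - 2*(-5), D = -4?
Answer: 1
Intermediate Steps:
u(f) = 10 (u(f) = 0 + 10 = 10)
Q = -9 (Q = (-1 - 2*2) - 4 = (-1 - 4) - 4 = -5 - 4 = -9)
(Q + u(-3))² = (-9 + 10)² = 1² = 1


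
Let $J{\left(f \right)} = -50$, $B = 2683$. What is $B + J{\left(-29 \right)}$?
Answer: $2633$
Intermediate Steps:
$B + J{\left(-29 \right)} = 2683 - 50 = 2633$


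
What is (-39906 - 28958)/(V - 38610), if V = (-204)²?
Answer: -34432/1503 ≈ -22.909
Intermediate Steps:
V = 41616
(-39906 - 28958)/(V - 38610) = (-39906 - 28958)/(41616 - 38610) = -68864/3006 = -68864*1/3006 = -34432/1503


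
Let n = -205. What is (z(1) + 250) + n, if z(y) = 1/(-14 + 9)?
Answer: 224/5 ≈ 44.800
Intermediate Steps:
z(y) = -⅕ (z(y) = 1/(-5) = -⅕)
(z(1) + 250) + n = (-⅕ + 250) - 205 = 1249/5 - 205 = 224/5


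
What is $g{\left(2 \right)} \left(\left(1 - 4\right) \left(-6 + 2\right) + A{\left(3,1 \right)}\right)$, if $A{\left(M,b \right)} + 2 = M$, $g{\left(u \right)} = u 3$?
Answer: $78$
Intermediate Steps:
$g{\left(u \right)} = 3 u$
$A{\left(M,b \right)} = -2 + M$
$g{\left(2 \right)} \left(\left(1 - 4\right) \left(-6 + 2\right) + A{\left(3,1 \right)}\right) = 3 \cdot 2 \left(\left(1 - 4\right) \left(-6 + 2\right) + \left(-2 + 3\right)\right) = 6 \left(\left(-3\right) \left(-4\right) + 1\right) = 6 \left(12 + 1\right) = 6 \cdot 13 = 78$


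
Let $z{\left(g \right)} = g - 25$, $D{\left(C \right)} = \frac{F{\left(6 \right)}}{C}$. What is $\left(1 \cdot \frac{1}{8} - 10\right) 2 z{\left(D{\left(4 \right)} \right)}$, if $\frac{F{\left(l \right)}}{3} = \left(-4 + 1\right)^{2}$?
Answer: $\frac{5767}{16} \approx 360.44$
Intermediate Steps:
$F{\left(l \right)} = 27$ ($F{\left(l \right)} = 3 \left(-4 + 1\right)^{2} = 3 \left(-3\right)^{2} = 3 \cdot 9 = 27$)
$D{\left(C \right)} = \frac{27}{C}$
$z{\left(g \right)} = -25 + g$ ($z{\left(g \right)} = g - 25 = -25 + g$)
$\left(1 \cdot \frac{1}{8} - 10\right) 2 z{\left(D{\left(4 \right)} \right)} = \left(1 \cdot \frac{1}{8} - 10\right) 2 \left(-25 + \frac{27}{4}\right) = \left(1 \cdot \frac{1}{8} - 10\right) 2 \left(-25 + 27 \cdot \frac{1}{4}\right) = \left(\frac{1}{8} - 10\right) 2 \left(-25 + \frac{27}{4}\right) = \left(- \frac{79}{8}\right) 2 \left(- \frac{73}{4}\right) = \left(- \frac{79}{4}\right) \left(- \frac{73}{4}\right) = \frac{5767}{16}$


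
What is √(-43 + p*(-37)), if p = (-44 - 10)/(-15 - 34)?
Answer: I*√4105/7 ≈ 9.1529*I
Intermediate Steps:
p = 54/49 (p = -54/(-49) = -54*(-1/49) = 54/49 ≈ 1.1020)
√(-43 + p*(-37)) = √(-43 + (54/49)*(-37)) = √(-43 - 1998/49) = √(-4105/49) = I*√4105/7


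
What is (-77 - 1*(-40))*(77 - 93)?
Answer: 592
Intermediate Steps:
(-77 - 1*(-40))*(77 - 93) = (-77 + 40)*(-16) = -37*(-16) = 592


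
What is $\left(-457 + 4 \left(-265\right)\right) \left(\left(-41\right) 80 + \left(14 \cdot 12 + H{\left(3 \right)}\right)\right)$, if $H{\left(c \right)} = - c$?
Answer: $4725455$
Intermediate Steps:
$\left(-457 + 4 \left(-265\right)\right) \left(\left(-41\right) 80 + \left(14 \cdot 12 + H{\left(3 \right)}\right)\right) = \left(-457 + 4 \left(-265\right)\right) \left(\left(-41\right) 80 + \left(14 \cdot 12 - 3\right)\right) = \left(-457 - 1060\right) \left(-3280 + \left(168 - 3\right)\right) = - 1517 \left(-3280 + 165\right) = \left(-1517\right) \left(-3115\right) = 4725455$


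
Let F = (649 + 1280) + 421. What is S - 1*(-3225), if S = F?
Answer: 5575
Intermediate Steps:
F = 2350 (F = 1929 + 421 = 2350)
S = 2350
S - 1*(-3225) = 2350 - 1*(-3225) = 2350 + 3225 = 5575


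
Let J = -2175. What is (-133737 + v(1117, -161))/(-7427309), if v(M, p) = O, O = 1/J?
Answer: 290877976/16154397075 ≈ 0.018006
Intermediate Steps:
O = -1/2175 (O = 1/(-2175) = -1/2175 ≈ -0.00045977)
v(M, p) = -1/2175
(-133737 + v(1117, -161))/(-7427309) = (-133737 - 1/2175)/(-7427309) = -290877976/2175*(-1/7427309) = 290877976/16154397075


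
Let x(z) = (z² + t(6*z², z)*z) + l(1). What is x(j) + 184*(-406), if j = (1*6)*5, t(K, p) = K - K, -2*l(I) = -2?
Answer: -73803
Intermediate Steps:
l(I) = 1 (l(I) = -½*(-2) = 1)
t(K, p) = 0
j = 30 (j = 6*5 = 30)
x(z) = 1 + z² (x(z) = (z² + 0*z) + 1 = (z² + 0) + 1 = z² + 1 = 1 + z²)
x(j) + 184*(-406) = (1 + 30²) + 184*(-406) = (1 + 900) - 74704 = 901 - 74704 = -73803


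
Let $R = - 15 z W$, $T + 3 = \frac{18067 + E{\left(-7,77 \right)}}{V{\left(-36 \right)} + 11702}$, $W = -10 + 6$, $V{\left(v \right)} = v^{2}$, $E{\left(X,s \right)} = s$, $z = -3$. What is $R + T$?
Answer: $- \frac{1180245}{6499} \approx -181.6$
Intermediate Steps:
$W = -4$
$T = - \frac{10425}{6499}$ ($T = -3 + \frac{18067 + 77}{\left(-36\right)^{2} + 11702} = -3 + \frac{18144}{1296 + 11702} = -3 + \frac{18144}{12998} = -3 + 18144 \cdot \frac{1}{12998} = -3 + \frac{9072}{6499} = - \frac{10425}{6499} \approx -1.6041$)
$R = -180$ ($R = \left(-15\right) \left(-3\right) \left(-4\right) = 45 \left(-4\right) = -180$)
$R + T = -180 - \frac{10425}{6499} = - \frac{1180245}{6499}$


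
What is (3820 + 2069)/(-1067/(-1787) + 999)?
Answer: 10523643/1786280 ≈ 5.8914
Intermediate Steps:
(3820 + 2069)/(-1067/(-1787) + 999) = 5889/(-1067*(-1/1787) + 999) = 5889/(1067/1787 + 999) = 5889/(1786280/1787) = 5889*(1787/1786280) = 10523643/1786280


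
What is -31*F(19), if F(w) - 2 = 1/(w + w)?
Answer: -2387/38 ≈ -62.816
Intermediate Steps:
F(w) = 2 + 1/(2*w) (F(w) = 2 + 1/(w + w) = 2 + 1/(2*w))
-31*F(19) = -31*(2 + (½)/19) = -31*(2 + (½)*(1/19)) = -31*(2 + 1/38) = -31*77/38 = -2387/38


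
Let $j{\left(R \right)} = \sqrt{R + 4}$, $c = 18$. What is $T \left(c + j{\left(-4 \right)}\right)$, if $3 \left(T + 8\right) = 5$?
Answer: $-114$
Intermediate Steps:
$T = - \frac{19}{3}$ ($T = -8 + \frac{1}{3} \cdot 5 = -8 + \frac{5}{3} = - \frac{19}{3} \approx -6.3333$)
$j{\left(R \right)} = \sqrt{4 + R}$
$T \left(c + j{\left(-4 \right)}\right) = - \frac{19 \left(18 + \sqrt{4 - 4}\right)}{3} = - \frac{19 \left(18 + \sqrt{0}\right)}{3} = - \frac{19 \left(18 + 0\right)}{3} = \left(- \frac{19}{3}\right) 18 = -114$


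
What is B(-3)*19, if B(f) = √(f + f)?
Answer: 19*I*√6 ≈ 46.54*I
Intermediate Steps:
B(f) = √2*√f (B(f) = √(2*f) = √2*√f)
B(-3)*19 = (√2*√(-3))*19 = (√2*(I*√3))*19 = (I*√6)*19 = 19*I*√6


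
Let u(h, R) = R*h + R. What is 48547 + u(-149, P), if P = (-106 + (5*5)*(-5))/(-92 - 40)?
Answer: 48288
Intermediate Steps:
P = 7/4 (P = (-106 + 25*(-5))/(-132) = (-106 - 125)*(-1/132) = -231*(-1/132) = 7/4 ≈ 1.7500)
u(h, R) = R + R*h
48547 + u(-149, P) = 48547 + 7*(1 - 149)/4 = 48547 + (7/4)*(-148) = 48547 - 259 = 48288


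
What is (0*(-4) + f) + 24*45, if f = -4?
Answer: 1076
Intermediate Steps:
(0*(-4) + f) + 24*45 = (0*(-4) - 4) + 24*45 = (0 - 4) + 1080 = -4 + 1080 = 1076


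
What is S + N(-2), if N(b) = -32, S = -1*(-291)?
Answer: 259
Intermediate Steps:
S = 291
S + N(-2) = 291 - 32 = 259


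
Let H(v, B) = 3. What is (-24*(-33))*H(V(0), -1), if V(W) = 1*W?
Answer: 2376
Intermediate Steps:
V(W) = W
(-24*(-33))*H(V(0), -1) = -24*(-33)*3 = 792*3 = 2376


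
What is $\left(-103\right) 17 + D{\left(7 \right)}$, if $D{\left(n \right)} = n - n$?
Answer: $-1751$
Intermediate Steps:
$D{\left(n \right)} = 0$
$\left(-103\right) 17 + D{\left(7 \right)} = \left(-103\right) 17 + 0 = -1751 + 0 = -1751$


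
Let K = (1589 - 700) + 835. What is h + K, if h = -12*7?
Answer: 1640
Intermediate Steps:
K = 1724 (K = 889 + 835 = 1724)
h = -84
h + K = -84 + 1724 = 1640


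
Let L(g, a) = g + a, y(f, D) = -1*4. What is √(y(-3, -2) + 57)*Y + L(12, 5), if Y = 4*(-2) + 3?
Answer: 17 - 5*√53 ≈ -19.401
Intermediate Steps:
y(f, D) = -4
Y = -5 (Y = -8 + 3 = -5)
L(g, a) = a + g
√(y(-3, -2) + 57)*Y + L(12, 5) = √(-4 + 57)*(-5) + (5 + 12) = √53*(-5) + 17 = -5*√53 + 17 = 17 - 5*√53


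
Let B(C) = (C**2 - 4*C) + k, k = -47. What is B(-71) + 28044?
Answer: 33322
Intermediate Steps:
B(C) = -47 + C**2 - 4*C (B(C) = (C**2 - 4*C) - 47 = -47 + C**2 - 4*C)
B(-71) + 28044 = (-47 + (-71)**2 - 4*(-71)) + 28044 = (-47 + 5041 + 284) + 28044 = 5278 + 28044 = 33322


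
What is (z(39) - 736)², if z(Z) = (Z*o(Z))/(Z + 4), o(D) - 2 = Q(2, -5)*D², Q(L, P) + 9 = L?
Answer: 199632920809/1849 ≈ 1.0797e+8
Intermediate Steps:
Q(L, P) = -9 + L
o(D) = 2 - 7*D² (o(D) = 2 + (-9 + 2)*D² = 2 - 7*D²)
z(Z) = Z*(2 - 7*Z²)/(4 + Z) (z(Z) = (Z*(2 - 7*Z²))/(Z + 4) = (Z*(2 - 7*Z²))/(4 + Z) = Z*(2 - 7*Z²)/(4 + Z))
(z(39) - 736)² = (39*(2 - 7*39²)/(4 + 39) - 736)² = (39*(2 - 7*1521)/43 - 736)² = (39*(1/43)*(2 - 10647) - 736)² = (39*(1/43)*(-10645) - 736)² = (-415155/43 - 736)² = (-446803/43)² = 199632920809/1849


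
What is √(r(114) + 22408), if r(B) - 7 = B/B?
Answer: 4*√1401 ≈ 149.72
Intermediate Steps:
r(B) = 8 (r(B) = 7 + B/B = 7 + 1 = 8)
√(r(114) + 22408) = √(8 + 22408) = √22416 = 4*√1401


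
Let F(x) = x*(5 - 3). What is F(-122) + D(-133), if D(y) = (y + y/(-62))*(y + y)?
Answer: 1071465/31 ≈ 34563.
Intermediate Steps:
D(y) = 61*y**2/31 (D(y) = (y + y*(-1/62))*(2*y) = (y - y/62)*(2*y) = (61*y/62)*(2*y) = 61*y**2/31)
F(x) = 2*x (F(x) = x*2 = 2*x)
F(-122) + D(-133) = 2*(-122) + (61/31)*(-133)**2 = -244 + (61/31)*17689 = -244 + 1079029/31 = 1071465/31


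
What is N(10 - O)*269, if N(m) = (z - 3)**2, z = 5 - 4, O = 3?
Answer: 1076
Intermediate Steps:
z = 1
N(m) = 4 (N(m) = (1 - 3)**2 = (-2)**2 = 4)
N(10 - O)*269 = 4*269 = 1076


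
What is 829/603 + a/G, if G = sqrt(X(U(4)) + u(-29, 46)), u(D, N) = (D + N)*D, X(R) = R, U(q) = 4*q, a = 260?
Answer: 829/603 - 260*I*sqrt(53)/159 ≈ 1.3748 - 11.905*I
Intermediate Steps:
u(D, N) = D*(D + N)
G = 3*I*sqrt(53) (G = sqrt(4*4 - 29*(-29 + 46)) = sqrt(16 - 29*17) = sqrt(16 - 493) = sqrt(-477) = 3*I*sqrt(53) ≈ 21.84*I)
829/603 + a/G = 829/603 + 260/((3*I*sqrt(53))) = 829*(1/603) + 260*(-I*sqrt(53)/159) = 829/603 - 260*I*sqrt(53)/159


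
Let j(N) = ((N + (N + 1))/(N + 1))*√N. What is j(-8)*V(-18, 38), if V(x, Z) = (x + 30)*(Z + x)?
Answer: 7200*I*√2/7 ≈ 1454.6*I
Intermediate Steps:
V(x, Z) = (30 + x)*(Z + x)
j(N) = √N*(1 + 2*N)/(1 + N) (j(N) = ((N + (1 + N))/(1 + N))*√N = ((1 + 2*N)/(1 + N))*√N = √N*(1 + 2*N)/(1 + N))
j(-8)*V(-18, 38) = (√(-8)*(1 + 2*(-8))/(1 - 8))*((-18)² + 30*38 + 30*(-18) + 38*(-18)) = ((2*I*√2)*(1 - 16)/(-7))*(324 + 1140 - 540 - 684) = ((2*I*√2)*(-⅐)*(-15))*240 = (30*I*√2/7)*240 = 7200*I*√2/7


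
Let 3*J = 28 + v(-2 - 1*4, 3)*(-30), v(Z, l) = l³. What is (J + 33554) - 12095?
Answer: 63595/3 ≈ 21198.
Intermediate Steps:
J = -782/3 (J = (28 + 3³*(-30))/3 = (28 + 27*(-30))/3 = (28 - 810)/3 = (⅓)*(-782) = -782/3 ≈ -260.67)
(J + 33554) - 12095 = (-782/3 + 33554) - 12095 = 99880/3 - 12095 = 63595/3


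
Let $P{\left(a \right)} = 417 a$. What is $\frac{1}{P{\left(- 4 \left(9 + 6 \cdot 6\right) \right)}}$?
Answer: $- \frac{1}{75060} \approx -1.3323 \cdot 10^{-5}$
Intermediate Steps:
$\frac{1}{P{\left(- 4 \left(9 + 6 \cdot 6\right) \right)}} = \frac{1}{417 \left(- 4 \left(9 + 6 \cdot 6\right)\right)} = \frac{1}{417 \left(- 4 \left(9 + 36\right)\right)} = \frac{1}{417 \left(\left(-4\right) 45\right)} = \frac{1}{417 \left(-180\right)} = \frac{1}{-75060} = - \frac{1}{75060}$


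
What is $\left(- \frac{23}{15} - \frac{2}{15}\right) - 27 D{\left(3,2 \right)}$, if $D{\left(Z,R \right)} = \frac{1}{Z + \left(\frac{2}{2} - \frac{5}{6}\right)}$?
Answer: $- \frac{581}{57} \approx -10.193$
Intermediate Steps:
$D{\left(Z,R \right)} = \frac{1}{\frac{1}{6} + Z}$ ($D{\left(Z,R \right)} = \frac{1}{Z + \left(2 \cdot \frac{1}{2} - \frac{5}{6}\right)} = \frac{1}{Z + \left(1 - \frac{5}{6}\right)} = \frac{1}{Z + \frac{1}{6}} = \frac{1}{\frac{1}{6} + Z}$)
$\left(- \frac{23}{15} - \frac{2}{15}\right) - 27 D{\left(3,2 \right)} = \left(- \frac{23}{15} - \frac{2}{15}\right) - 27 \frac{6}{1 + 6 \cdot 3} = \left(\left(-23\right) \frac{1}{15} - \frac{2}{15}\right) - 27 \frac{6}{1 + 18} = \left(- \frac{23}{15} - \frac{2}{15}\right) - 27 \cdot \frac{6}{19} = - \frac{5}{3} - 27 \cdot 6 \cdot \frac{1}{19} = - \frac{5}{3} - \frac{162}{19} = - \frac{581}{57}$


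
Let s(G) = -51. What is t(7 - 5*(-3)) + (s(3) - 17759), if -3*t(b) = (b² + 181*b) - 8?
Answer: -19296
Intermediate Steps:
t(b) = 8/3 - 181*b/3 - b²/3 (t(b) = -((b² + 181*b) - 8)/3 = -(-8 + b² + 181*b)/3 = 8/3 - 181*b/3 - b²/3)
t(7 - 5*(-3)) + (s(3) - 17759) = (8/3 - 181*(7 - 5*(-3))/3 - (7 - 5*(-3))²/3) + (-51 - 17759) = (8/3 - 181*(7 + 15)/3 - (7 + 15)²/3) - 17810 = (8/3 - 181/3*22 - ⅓*22²) - 17810 = (8/3 - 3982/3 - ⅓*484) - 17810 = (8/3 - 3982/3 - 484/3) - 17810 = -1486 - 17810 = -19296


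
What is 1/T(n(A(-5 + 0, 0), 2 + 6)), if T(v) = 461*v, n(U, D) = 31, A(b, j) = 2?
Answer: 1/14291 ≈ 6.9974e-5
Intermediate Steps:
1/T(n(A(-5 + 0, 0), 2 + 6)) = 1/(461*31) = 1/14291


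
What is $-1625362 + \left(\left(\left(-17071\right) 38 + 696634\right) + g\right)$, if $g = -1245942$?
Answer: $-2823368$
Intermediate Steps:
$-1625362 + \left(\left(\left(-17071\right) 38 + 696634\right) + g\right) = -1625362 + \left(\left(\left(-17071\right) 38 + 696634\right) - 1245942\right) = -1625362 + \left(\left(-648698 + 696634\right) - 1245942\right) = -1625362 + \left(47936 - 1245942\right) = -1625362 - 1198006 = -2823368$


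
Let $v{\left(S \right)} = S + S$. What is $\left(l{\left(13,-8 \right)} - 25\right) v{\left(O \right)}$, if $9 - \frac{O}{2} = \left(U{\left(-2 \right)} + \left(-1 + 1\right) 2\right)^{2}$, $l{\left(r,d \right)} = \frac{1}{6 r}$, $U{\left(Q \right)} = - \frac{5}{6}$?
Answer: $- \frac{44827}{54} \approx -830.13$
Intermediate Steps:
$U{\left(Q \right)} = - \frac{5}{6}$ ($U{\left(Q \right)} = \left(-5\right) \frac{1}{6} = - \frac{5}{6}$)
$l{\left(r,d \right)} = \frac{1}{6 r}$
$O = \frac{299}{18}$ ($O = 18 - 2 \left(- \frac{5}{6} + \left(-1 + 1\right) 2\right)^{2} = 18 - 2 \left(- \frac{5}{6} + 0 \cdot 2\right)^{2} = 18 - 2 \left(- \frac{5}{6} + 0\right)^{2} = 18 - 2 \left(- \frac{5}{6}\right)^{2} = 18 - \frac{25}{18} = \frac{299}{18} \approx 16.611$)
$v{\left(S \right)} = 2 S$
$\left(l{\left(13,-8 \right)} - 25\right) v{\left(O \right)} = \left(\frac{1}{6 \cdot 13} - 25\right) 2 \cdot \frac{299}{18} = \left(\frac{1}{6} \cdot \frac{1}{13} - 25\right) \frac{299}{9} = \left(\frac{1}{78} - 25\right) \frac{299}{9} = \left(- \frac{1949}{78}\right) \frac{299}{9} = - \frac{44827}{54}$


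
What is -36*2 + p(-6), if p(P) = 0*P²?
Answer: -72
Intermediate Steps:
p(P) = 0
-36*2 + p(-6) = -36*2 + 0 = -72 + 0 = -72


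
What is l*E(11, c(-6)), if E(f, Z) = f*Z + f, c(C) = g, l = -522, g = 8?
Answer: -51678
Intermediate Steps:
c(C) = 8
E(f, Z) = f + Z*f (E(f, Z) = Z*f + f = f + Z*f)
l*E(11, c(-6)) = -5742*(1 + 8) = -5742*9 = -522*99 = -51678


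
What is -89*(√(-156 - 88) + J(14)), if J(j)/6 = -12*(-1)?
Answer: -6408 - 178*I*√61 ≈ -6408.0 - 1390.2*I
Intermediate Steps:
J(j) = 72 (J(j) = 6*(-12*(-1)) = 6*12 = 72)
-89*(√(-156 - 88) + J(14)) = -89*(√(-156 - 88) + 72) = -89*(√(-244) + 72) = -89*(2*I*√61 + 72) = -89*(72 + 2*I*√61) = -6408 - 178*I*√61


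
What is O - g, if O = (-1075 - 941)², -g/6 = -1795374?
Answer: -6707988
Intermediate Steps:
g = 10772244 (g = -6*(-1795374) = 10772244)
O = 4064256 (O = (-2016)² = 4064256)
O - g = 4064256 - 1*10772244 = 4064256 - 10772244 = -6707988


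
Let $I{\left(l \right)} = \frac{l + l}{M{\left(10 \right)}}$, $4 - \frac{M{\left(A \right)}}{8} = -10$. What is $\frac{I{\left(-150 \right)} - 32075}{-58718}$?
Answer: $\frac{898175}{1644104} \approx 0.5463$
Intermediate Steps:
$M{\left(A \right)} = 112$ ($M{\left(A \right)} = 32 - -80 = 32 + 80 = 112$)
$I{\left(l \right)} = \frac{l}{56}$ ($I{\left(l \right)} = \frac{l + l}{112} = 2 l \frac{1}{112} = \frac{l}{56}$)
$\frac{I{\left(-150 \right)} - 32075}{-58718} = \frac{\frac{1}{56} \left(-150\right) - 32075}{-58718} = \left(- \frac{75}{28} - 32075\right) \left(- \frac{1}{58718}\right) = \left(- \frac{898175}{28}\right) \left(- \frac{1}{58718}\right) = \frac{898175}{1644104}$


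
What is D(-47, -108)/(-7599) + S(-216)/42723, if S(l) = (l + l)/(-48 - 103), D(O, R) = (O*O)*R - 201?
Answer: 57050711611/1815646801 ≈ 31.422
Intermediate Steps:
D(O, R) = -201 + R*O² (D(O, R) = O²*R - 201 = R*O² - 201 = -201 + R*O²)
S(l) = -2*l/151 (S(l) = (2*l)/(-151) = (2*l)*(-1/151) = -2*l/151)
D(-47, -108)/(-7599) + S(-216)/42723 = (-201 - 108*(-47)²)/(-7599) - 2/151*(-216)/42723 = (-201 - 108*2209)*(-1/7599) + (432/151)*(1/42723) = (-201 - 238572)*(-1/7599) + 48/716797 = -238773*(-1/7599) + 48/716797 = 79591/2533 + 48/716797 = 57050711611/1815646801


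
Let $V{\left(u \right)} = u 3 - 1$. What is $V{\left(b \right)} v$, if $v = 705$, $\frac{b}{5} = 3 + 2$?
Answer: $52170$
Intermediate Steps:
$b = 25$ ($b = 5 \left(3 + 2\right) = 5 \cdot 5 = 25$)
$V{\left(u \right)} = -1 + 3 u$ ($V{\left(u \right)} = 3 u - 1 = -1 + 3 u$)
$V{\left(b \right)} v = \left(-1 + 3 \cdot 25\right) 705 = \left(-1 + 75\right) 705 = 74 \cdot 705 = 52170$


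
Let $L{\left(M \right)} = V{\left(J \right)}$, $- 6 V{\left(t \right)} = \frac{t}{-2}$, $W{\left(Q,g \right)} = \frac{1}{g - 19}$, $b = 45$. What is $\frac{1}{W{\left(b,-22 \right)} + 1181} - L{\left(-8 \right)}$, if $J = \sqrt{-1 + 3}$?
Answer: $\frac{41}{48420} - \frac{\sqrt{2}}{12} \approx -0.117$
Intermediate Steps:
$W{\left(Q,g \right)} = \frac{1}{-19 + g}$
$J = \sqrt{2} \approx 1.4142$
$V{\left(t \right)} = \frac{t}{12}$ ($V{\left(t \right)} = - \frac{t \frac{1}{-2}}{6} = - \frac{t \left(- \frac{1}{2}\right)}{6} = - \frac{\left(- \frac{1}{2}\right) t}{6} = \frac{t}{12}$)
$L{\left(M \right)} = \frac{\sqrt{2}}{12}$
$\frac{1}{W{\left(b,-22 \right)} + 1181} - L{\left(-8 \right)} = \frac{1}{\frac{1}{-19 - 22} + 1181} - \frac{\sqrt{2}}{12} = \frac{1}{\frac{1}{-41} + 1181} - \frac{\sqrt{2}}{12} = \frac{1}{- \frac{1}{41} + 1181} - \frac{\sqrt{2}}{12} = \frac{1}{\frac{48420}{41}} - \frac{\sqrt{2}}{12} = \frac{41}{48420} - \frac{\sqrt{2}}{12}$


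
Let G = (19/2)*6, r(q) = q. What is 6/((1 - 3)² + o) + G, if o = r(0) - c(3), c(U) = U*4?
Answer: 225/4 ≈ 56.250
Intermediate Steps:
c(U) = 4*U
o = -12 (o = 0 - 4*3 = 0 - 1*12 = 0 - 12 = -12)
G = 57 (G = (19*(½))*6 = (19/2)*6 = 57)
6/((1 - 3)² + o) + G = 6/((1 - 3)² - 12) + 57 = 6/((-2)² - 12) + 57 = 6/(4 - 12) + 57 = 6/(-8) + 57 = 6*(-⅛) + 57 = -¾ + 57 = 225/4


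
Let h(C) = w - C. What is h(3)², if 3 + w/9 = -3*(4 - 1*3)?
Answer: 3249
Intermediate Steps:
w = -54 (w = -27 + 9*(-3*(4 - 1*3)) = -27 + 9*(-3*(4 - 3)) = -27 + 9*(-3*1) = -27 + 9*(-3) = -27 - 27 = -54)
h(C) = -54 - C
h(3)² = (-54 - 1*3)² = (-54 - 3)² = (-57)² = 3249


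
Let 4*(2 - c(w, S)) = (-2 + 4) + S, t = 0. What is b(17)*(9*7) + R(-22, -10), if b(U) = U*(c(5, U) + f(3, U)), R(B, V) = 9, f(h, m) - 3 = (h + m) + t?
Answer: 86787/4 ≈ 21697.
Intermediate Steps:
c(w, S) = 3/2 - S/4 (c(w, S) = 2 - ((-2 + 4) + S)/4 = 2 - (2 + S)/4 = 2 + (-½ - S/4) = 3/2 - S/4)
f(h, m) = 3 + h + m (f(h, m) = 3 + ((h + m) + 0) = 3 + (h + m) = 3 + h + m)
b(U) = U*(15/2 + 3*U/4) (b(U) = U*((3/2 - U/4) + (3 + 3 + U)) = U*((3/2 - U/4) + (6 + U)) = U*(15/2 + 3*U/4))
b(17)*(9*7) + R(-22, -10) = ((¾)*17*(10 + 17))*(9*7) + 9 = ((¾)*17*27)*63 + 9 = (1377/4)*63 + 9 = 86751/4 + 9 = 86787/4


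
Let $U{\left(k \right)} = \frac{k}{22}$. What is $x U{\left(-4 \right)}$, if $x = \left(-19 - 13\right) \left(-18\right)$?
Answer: $- \frac{1152}{11} \approx -104.73$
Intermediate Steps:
$x = 576$ ($x = \left(-32\right) \left(-18\right) = 576$)
$U{\left(k \right)} = \frac{k}{22}$ ($U{\left(k \right)} = k \frac{1}{22} = \frac{k}{22}$)
$x U{\left(-4 \right)} = 576 \cdot \frac{1}{22} \left(-4\right) = 576 \left(- \frac{2}{11}\right) = - \frac{1152}{11}$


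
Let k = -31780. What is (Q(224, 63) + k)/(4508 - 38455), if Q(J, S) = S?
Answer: 31717/33947 ≈ 0.93431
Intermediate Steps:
(Q(224, 63) + k)/(4508 - 38455) = (63 - 31780)/(4508 - 38455) = -31717/(-33947) = -31717*(-1/33947) = 31717/33947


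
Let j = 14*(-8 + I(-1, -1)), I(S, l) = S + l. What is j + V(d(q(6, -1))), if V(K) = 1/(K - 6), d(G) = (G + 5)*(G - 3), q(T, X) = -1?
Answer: -3081/22 ≈ -140.05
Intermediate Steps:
d(G) = (-3 + G)*(5 + G) (d(G) = (5 + G)*(-3 + G) = (-3 + G)*(5 + G))
V(K) = 1/(-6 + K)
j = -140 (j = 14*(-8 + (-1 - 1)) = 14*(-8 - 2) = 14*(-10) = -140)
j + V(d(q(6, -1))) = -140 + 1/(-6 + (-15 + (-1)² + 2*(-1))) = -140 + 1/(-6 + (-15 + 1 - 2)) = -140 + 1/(-6 - 16) = -140 + 1/(-22) = -140 - 1/22 = -3081/22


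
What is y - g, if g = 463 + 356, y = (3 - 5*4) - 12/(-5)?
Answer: -4168/5 ≈ -833.60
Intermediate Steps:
y = -73/5 (y = (3 - 20) - 12*(-⅕) = -17 + 12/5 = -73/5 ≈ -14.600)
g = 819
y - g = -73/5 - 1*819 = -73/5 - 819 = -4168/5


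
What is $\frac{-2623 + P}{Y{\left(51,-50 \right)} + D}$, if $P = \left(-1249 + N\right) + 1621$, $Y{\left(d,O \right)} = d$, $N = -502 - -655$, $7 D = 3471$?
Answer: $- \frac{7343}{1914} \approx -3.8365$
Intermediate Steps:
$D = \frac{3471}{7}$ ($D = \frac{1}{7} \cdot 3471 = \frac{3471}{7} \approx 495.86$)
$N = 153$ ($N = -502 + 655 = 153$)
$P = 525$ ($P = \left(-1249 + 153\right) + 1621 = -1096 + 1621 = 525$)
$\frac{-2623 + P}{Y{\left(51,-50 \right)} + D} = \frac{-2623 + 525}{51 + \frac{3471}{7}} = - \frac{2098}{\frac{3828}{7}} = \left(-2098\right) \frac{7}{3828} = - \frac{7343}{1914}$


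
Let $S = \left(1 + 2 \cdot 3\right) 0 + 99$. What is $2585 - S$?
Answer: $2486$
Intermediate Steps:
$S = 99$ ($S = \left(1 + 6\right) 0 + 99 = 7 \cdot 0 + 99 = 0 + 99 = 99$)
$2585 - S = 2585 - 99 = 2486$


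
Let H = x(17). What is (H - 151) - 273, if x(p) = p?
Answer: -407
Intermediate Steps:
H = 17
(H - 151) - 273 = (17 - 151) - 273 = -134 - 273 = -407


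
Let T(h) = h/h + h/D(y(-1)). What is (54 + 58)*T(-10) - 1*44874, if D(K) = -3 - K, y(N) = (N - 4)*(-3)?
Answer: -402298/9 ≈ -44700.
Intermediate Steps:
y(N) = 12 - 3*N (y(N) = (-4 + N)*(-3) = 12 - 3*N)
T(h) = 1 - h/18 (T(h) = h/h + h/(-3 - (12 - 3*(-1))) = 1 + h/(-3 - (12 + 3)) = 1 + h/(-3 - 1*15) = 1 + h/(-3 - 15) = 1 + h/(-18) = 1 + h*(-1/18) = 1 - h/18)
(54 + 58)*T(-10) - 1*44874 = (54 + 58)*(1 - 1/18*(-10)) - 1*44874 = 112*(1 + 5/9) - 44874 = 112*(14/9) - 44874 = 1568/9 - 44874 = -402298/9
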